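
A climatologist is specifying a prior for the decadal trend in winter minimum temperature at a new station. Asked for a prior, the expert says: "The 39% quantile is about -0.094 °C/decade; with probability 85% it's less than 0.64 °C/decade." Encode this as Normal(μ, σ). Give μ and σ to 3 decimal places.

μ = 0.062, σ = 0.558

The p-quantile of Normal(μ,σ) is μ + z_p·σ, with z_{0.39} = -0.2793 and z_{0.85} = 1.036.
Eliminate σ: μ = (z₂·x₁ − z₁·x₂)/(z₂ − z₁) = (1.036·-0.094 − (-0.2793)·0.64)/1.316 = 0.062.
Then σ = (x₂ − x₁)/(z₂ − z₁) = (0.64 − -0.094)/1.316 = 0.558.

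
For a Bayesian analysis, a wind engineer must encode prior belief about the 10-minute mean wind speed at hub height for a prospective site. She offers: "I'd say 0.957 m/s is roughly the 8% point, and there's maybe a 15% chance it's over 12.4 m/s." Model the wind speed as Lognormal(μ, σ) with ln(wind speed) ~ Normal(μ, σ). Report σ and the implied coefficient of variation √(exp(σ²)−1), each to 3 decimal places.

If T ~ Lognormal(μ,σ) then ln T ~ Normal(μ,σ), so the p-quantile of ln T is μ + z_p·σ.
ln(0.957) = -0.04395 and ln(12.4) = 2.518; z_{0.08} = -1.405, z_{0.85} = 1.036.
σ = (2.518 − -0.04395)/(1.036 − (-1.405)) = 1.049.
μ = -0.04395 − (-1.405)·1.049 = 1.430.
CV = √(exp(σ²)−1) = √(exp(1.1008)−1) = 1.417.

σ ≈ 1.049, CV ≈ 1.417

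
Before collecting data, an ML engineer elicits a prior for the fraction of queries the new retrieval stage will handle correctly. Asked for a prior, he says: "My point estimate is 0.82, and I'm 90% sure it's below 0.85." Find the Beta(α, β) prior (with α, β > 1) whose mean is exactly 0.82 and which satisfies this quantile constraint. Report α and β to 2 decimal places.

α ≈ 212.29, β ≈ 46.60

With mean 0.82 fixed, write α = 0.82s, β = 0.18s where s = α+β.
Need P(θ < 0.85) = 0.9 under Beta(0.82s, 0.18s). Normal approximation: (q−m)/√(m(1−m)/s) ≈ z_{0.9} = 1.28, so s ≈ 0.82·0.18·(1.28)²/(0.85−0.82)² = 269.3.
At s = 269.3: P(θ<0.85) ≈ 0.905. Adjusting to match 0.9 gives s ≈ 258.89.
So α = 0.82·258.89 ≈ 212.29, β = 0.18·258.89 ≈ 46.60.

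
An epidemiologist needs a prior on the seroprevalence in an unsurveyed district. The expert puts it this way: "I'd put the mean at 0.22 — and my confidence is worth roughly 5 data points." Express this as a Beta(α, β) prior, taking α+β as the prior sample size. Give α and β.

Under the effective-sample-size interpretation, Beta(α, β) has prior mean α/(α+β) and prior sample size α+β.
So α+β = 5 and α/(α+β) = 0.22, giving α = 0.22·5 = 1.1 and β = 5 − 1.1 = 3.9.

α = 1.1, β = 3.9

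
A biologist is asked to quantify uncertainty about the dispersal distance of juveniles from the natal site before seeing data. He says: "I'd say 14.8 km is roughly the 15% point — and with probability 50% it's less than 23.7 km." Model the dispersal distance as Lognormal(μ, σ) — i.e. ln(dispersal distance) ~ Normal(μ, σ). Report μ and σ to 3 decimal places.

If T ~ Lognormal(μ,σ) then ln T ~ Normal(μ,σ), so the p-quantile of ln T is μ + z_p·σ.
ln(14.8) = 2.695 and ln(23.7) = 3.165; z_{0.15} = -1.036, z_{0.5} = 0.
σ = (3.165 − 2.695)/(0 − (-1.036)) = 0.454.
μ = 2.695 − (-1.036)·0.454 = 3.165.

μ ≈ 3.165, σ ≈ 0.454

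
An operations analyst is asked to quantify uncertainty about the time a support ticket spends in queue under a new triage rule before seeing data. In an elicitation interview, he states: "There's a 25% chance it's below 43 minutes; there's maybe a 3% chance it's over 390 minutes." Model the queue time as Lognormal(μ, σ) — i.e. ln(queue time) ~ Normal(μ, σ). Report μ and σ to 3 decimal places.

If T ~ Lognormal(μ,σ) then ln T ~ Normal(μ,σ), so the p-quantile of ln T is μ + z_p·σ.
ln(43) = 3.761 and ln(390) = 5.966; z_{0.25} = -0.6745, z_{0.97} = 1.881.
σ = (5.966 − 3.761)/(1.881 − (-0.6745)) = 0.863.
μ = 3.761 − (-0.6745)·0.863 = 4.343.

μ ≈ 4.343, σ ≈ 0.863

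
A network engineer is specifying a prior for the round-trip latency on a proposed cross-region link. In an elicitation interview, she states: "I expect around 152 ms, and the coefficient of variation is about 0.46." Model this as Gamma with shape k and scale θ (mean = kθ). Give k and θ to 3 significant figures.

For Gamma(k, scale θ): mean = kθ, variance = kθ², so CV = 1/√k.
CV = 0.46, hence k = 1/CV² = 4.73.
Then θ = mean/k = 152/4.73 = 32.2.

k ≈ 4.73, θ ≈ 32.2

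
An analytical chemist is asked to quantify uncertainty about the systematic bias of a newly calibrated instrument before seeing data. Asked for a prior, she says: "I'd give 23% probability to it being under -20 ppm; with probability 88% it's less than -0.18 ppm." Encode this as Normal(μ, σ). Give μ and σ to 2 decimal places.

For Normal(μ,σ), the p-quantile is μ + z_p·σ. Here z_{0.23} = -0.7388, z_{0.88} = 1.175.
So -20 = μ − 0.7388σ and -0.18 = μ + 1.175σ.
Subtracting: σ = (-0.18 − -20)/(1.175 − (-0.7388)) = 10.36.
Then μ = -20 − (-0.7388)·10.36 = -12.35.

μ = -12.35, σ = 10.36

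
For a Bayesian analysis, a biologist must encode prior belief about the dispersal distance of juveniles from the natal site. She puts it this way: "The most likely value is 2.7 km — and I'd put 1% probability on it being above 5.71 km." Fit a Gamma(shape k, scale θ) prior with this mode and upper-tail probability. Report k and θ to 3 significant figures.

k ≈ 9.66, θ ≈ 0.312

Gamma(k,θ) with k>1 has mode (k−1)θ, so θ = 2.7/(k−1).
Need P(X < 5.71) = 0.99 with θ tied to k this way. Start at k = 2, θ = 2.7: P(X<5.71) ≈ 0.624.
Too low — raise k to concentrate. Iterating converges to k ≈ 9.66.
Then θ = 2.7/(9.66−1) ≈ 0.312.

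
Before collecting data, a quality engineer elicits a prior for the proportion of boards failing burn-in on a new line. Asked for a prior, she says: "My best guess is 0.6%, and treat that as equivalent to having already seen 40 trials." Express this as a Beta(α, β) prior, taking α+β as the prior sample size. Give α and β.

α = 0.24, β = 39.76

Under the effective-sample-size interpretation, Beta(α, β) has prior mean α/(α+β) and prior sample size α+β.
So α+β = 40 and α/(α+β) = 0.006, giving α = 0.006·40 = 0.24 and β = 40 − 0.24 = 39.76.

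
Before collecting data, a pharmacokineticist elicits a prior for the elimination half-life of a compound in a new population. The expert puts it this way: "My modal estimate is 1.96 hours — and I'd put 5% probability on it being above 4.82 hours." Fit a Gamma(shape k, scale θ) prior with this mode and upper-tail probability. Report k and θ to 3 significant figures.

Gamma(k,θ) with k>1 has mode (k−1)θ, so θ = 1.96/(k−1).
Need P(X < 4.82) = 0.95 with θ tied to k this way. Start at k = 2, θ = 1.96: P(X<4.82) ≈ 0.704.
Too low — raise k to concentrate. Iterating converges to k ≈ 4.36.
Then θ = 1.96/(4.36−1) ≈ 0.583.

k ≈ 4.36, θ ≈ 0.583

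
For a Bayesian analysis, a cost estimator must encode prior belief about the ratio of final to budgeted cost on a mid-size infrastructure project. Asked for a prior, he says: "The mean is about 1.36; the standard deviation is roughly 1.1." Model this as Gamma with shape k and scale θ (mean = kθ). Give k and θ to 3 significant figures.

k ≈ 1.53, θ ≈ 0.89

For Gamma(k, scale θ): mean = kθ, variance = kθ², so CV = 1/√k.
CV = SD/mean = 1.1/1.36 = 0.8088, hence k = 1/CV² = 1.53.
Then θ = mean/k = 1.36/1.53 = 0.89.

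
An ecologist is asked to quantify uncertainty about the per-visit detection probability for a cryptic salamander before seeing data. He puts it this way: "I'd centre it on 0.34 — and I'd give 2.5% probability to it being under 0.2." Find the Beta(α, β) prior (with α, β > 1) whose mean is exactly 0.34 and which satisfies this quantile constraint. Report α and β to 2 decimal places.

With mean 0.34 fixed, write α = 0.34s, β = 0.66s where s = α+β.
Need P(θ < 0.2) = 0.025 under Beta(0.34s, 0.66s). Normal approximation: (q−m)/√(m(1−m)/s) ≈ z_{0.025} = -1.96, so s ≈ 0.34·0.66·(-1.96)²/(0.2−0.34)² = 44.0.
At s = 44.0: P(θ<0.2) ≈ 0.017. Adjusting to match 0.025 gives s ≈ 37.81.
So α = 0.34·37.81 ≈ 12.85, β = 0.66·37.81 ≈ 24.95.

α ≈ 12.85, β ≈ 24.95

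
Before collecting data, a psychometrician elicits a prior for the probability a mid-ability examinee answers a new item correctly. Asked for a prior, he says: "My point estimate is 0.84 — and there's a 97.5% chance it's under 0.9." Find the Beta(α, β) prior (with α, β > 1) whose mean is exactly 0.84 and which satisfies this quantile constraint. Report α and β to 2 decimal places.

With mean 0.84 fixed, write α = 0.84s, β = 0.16s where s = α+β.
Need P(θ < 0.9) = 0.975 under Beta(0.84s, 0.16s). Normal approximation: (q−m)/√(m(1−m)/s) ≈ z_{0.975} = 1.96, so s ≈ 0.84·0.16·(1.96)²/(0.9−0.84)² = 143.4.
At s = 143.4: P(θ<0.9) ≈ 0.985. Adjusting to match 0.975 gives s ≈ 118.60.
So α = 0.84·118.60 ≈ 99.62, β = 0.16·118.60 ≈ 18.98.

α ≈ 99.62, β ≈ 18.98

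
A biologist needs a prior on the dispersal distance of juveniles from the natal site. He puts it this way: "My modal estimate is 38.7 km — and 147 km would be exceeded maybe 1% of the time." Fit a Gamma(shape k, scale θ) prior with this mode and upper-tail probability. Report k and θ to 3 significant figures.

k ≈ 3.38, θ ≈ 16.3

Gamma(k,θ) with k>1 has mode (k−1)θ, so θ = 38.7/(k−1).
Need P(X < 147) = 0.99 with θ tied to k this way. Start at k = 2, θ = 38.7: P(X<147) ≈ 0.892.
Too low — raise k to concentrate. Iterating converges to k ≈ 3.38.
Then θ = 38.7/(3.38−1) ≈ 16.3.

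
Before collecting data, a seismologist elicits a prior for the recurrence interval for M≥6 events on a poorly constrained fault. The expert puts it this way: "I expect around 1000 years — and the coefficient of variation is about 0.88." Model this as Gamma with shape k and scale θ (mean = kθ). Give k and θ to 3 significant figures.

k ≈ 1.29, θ ≈ 774

For Gamma(k, scale θ): mean = kθ, variance = kθ², so CV = 1/√k.
CV = 0.88, hence k = 1/CV² = 1.29.
Then θ = mean/k = 1000/1.29 = 774.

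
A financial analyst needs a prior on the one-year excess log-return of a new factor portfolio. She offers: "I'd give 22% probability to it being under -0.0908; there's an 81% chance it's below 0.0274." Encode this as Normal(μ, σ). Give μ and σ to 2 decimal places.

The p-quantile of Normal(μ,σ) is μ + z_p·σ, with z_{0.22} = -0.7722 and z_{0.81} = 0.8779.
Eliminate σ: μ = (z₂·x₁ − z₁·x₂)/(z₂ − z₁) = (0.8779·-0.0908 − (-0.7722)·0.0274)/1.65 = -0.04.
Then σ = (x₂ − x₁)/(z₂ − z₁) = (0.0274 − -0.0908)/1.65 = 0.07.

μ = -0.04, σ = 0.07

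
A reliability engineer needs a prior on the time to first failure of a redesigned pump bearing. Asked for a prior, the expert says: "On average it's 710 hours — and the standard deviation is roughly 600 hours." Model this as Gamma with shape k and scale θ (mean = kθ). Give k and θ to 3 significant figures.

k ≈ 1.4, θ ≈ 507

For Gamma(k, scale θ): mean = kθ, variance = kθ², so CV = 1/√k.
CV = SD/mean = 600/710 = 0.8451, hence k = 1/CV² = 1.4.
Then θ = mean/k = 710/1.4 = 507.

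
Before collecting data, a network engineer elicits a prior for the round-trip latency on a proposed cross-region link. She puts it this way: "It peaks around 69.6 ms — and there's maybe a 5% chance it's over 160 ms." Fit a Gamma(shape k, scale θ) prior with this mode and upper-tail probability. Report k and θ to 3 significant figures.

Gamma(k,θ) with k>1 has mode (k−1)θ, so θ = 69.6/(k−1).
Need P(X < 160) = 0.95 with θ tied to k this way. Start at k = 2, θ = 69.6: P(X<160) ≈ 0.669.
Too low — raise k to concentrate. Iterating converges to k ≈ 4.95.
Then θ = 69.6/(4.95−1) ≈ 17.6.

k ≈ 4.95, θ ≈ 17.6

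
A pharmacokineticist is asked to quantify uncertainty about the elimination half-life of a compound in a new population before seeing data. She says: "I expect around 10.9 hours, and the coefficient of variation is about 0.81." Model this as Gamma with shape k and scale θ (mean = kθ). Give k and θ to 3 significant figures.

k ≈ 1.52, θ ≈ 7.15

For Gamma(k, scale θ): mean = kθ, variance = kθ², so CV = 1/√k.
CV = 0.81, hence k = 1/CV² = 1.52.
Then θ = mean/k = 10.9/1.52 = 7.15.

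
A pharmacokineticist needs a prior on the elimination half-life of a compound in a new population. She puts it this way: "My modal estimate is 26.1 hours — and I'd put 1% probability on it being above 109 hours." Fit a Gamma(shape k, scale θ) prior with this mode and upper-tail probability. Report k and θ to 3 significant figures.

Gamma(k,θ) with k>1 has mode (k−1)θ, so θ = 26.1/(k−1).
Need P(X < 109) = 0.99 with θ tied to k this way. Start at k = 2, θ = 26.1: P(X<109) ≈ 0.921.
Too low — raise k to concentrate. Iterating converges to k ≈ 3.02.
Then θ = 26.1/(3.02−1) ≈ 12.9.

k ≈ 3.02, θ ≈ 12.9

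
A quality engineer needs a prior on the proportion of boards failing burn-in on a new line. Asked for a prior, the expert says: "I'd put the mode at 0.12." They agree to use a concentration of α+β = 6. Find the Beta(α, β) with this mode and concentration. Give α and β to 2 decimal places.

For α,β > 1 the Beta mode is (α−1)/(α+β−2). With α+β = 6, the mode is (α−1)/4.
Set (α−1)/4 = 0.12 → α = 1 + 0.12·4 = 1.48.
β = 6 − α = 4.52.

α = 1.48, β = 4.52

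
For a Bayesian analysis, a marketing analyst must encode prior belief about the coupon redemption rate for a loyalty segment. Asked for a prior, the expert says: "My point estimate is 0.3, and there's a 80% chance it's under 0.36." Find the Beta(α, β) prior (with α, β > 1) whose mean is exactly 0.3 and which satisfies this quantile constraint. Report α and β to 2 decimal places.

α ≈ 11.98, β ≈ 27.95

With mean 0.3 fixed, write α = 0.3s, β = 0.7s where s = α+β.
Need P(θ < 0.36) = 0.8 under Beta(0.3s, 0.7s). Normal approximation: (q−m)/√(m(1−m)/s) ≈ z_{0.8} = 0.842, so s ≈ 0.3·0.7·(0.842)²/(0.36−0.3)² = 41.3.
At s = 41.3: P(θ<0.36) ≈ 0.804. Adjusting to match 0.8 gives s ≈ 39.92.
So α = 0.3·39.92 ≈ 11.98, β = 0.7·39.92 ≈ 27.95.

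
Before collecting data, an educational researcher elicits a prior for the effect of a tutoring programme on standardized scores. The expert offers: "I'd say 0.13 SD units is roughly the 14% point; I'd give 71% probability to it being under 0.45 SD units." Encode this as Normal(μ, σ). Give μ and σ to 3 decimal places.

For Normal(μ,σ), the p-quantile is μ + z_p·σ. Here z_{0.14} = -1.08, z_{0.71} = 0.5534.
So 0.13 = μ − 1.08σ and 0.45 = μ + 0.5534σ.
Subtracting: σ = (0.45 − 0.13)/(0.5534 − (-1.08)) = 0.196.
Then μ = 0.13 − (-1.08)·0.196 = 0.342.

μ = 0.342, σ = 0.196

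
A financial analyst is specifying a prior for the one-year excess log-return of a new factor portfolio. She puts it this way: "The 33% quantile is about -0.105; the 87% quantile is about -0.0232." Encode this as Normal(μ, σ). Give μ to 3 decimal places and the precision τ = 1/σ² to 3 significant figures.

The p-quantile of Normal(μ,σ) is μ + z_p·σ, with z_{0.33} = -0.4399 and z_{0.87} = 1.126.
Eliminate σ: μ = (z₂·x₁ − z₁·x₂)/(z₂ − z₁) = (1.126·-0.105 − (-0.4399)·-0.0232)/1.566 = -0.082.
Then σ = (x₂ − x₁)/(z₂ − z₁) = (-0.0232 − -0.105)/1.566 = 0.052.
Precision τ = 1/σ² = 1/0.05222² = 367.

μ = -0.082, τ = 367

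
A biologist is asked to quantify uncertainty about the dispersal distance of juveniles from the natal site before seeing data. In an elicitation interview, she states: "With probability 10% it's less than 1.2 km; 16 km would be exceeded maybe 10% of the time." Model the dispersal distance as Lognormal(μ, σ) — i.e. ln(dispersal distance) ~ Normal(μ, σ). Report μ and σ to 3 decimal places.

If T ~ Lognormal(μ,σ) then ln T ~ Normal(μ,σ), so the p-quantile of ln T is μ + z_p·σ.
ln(1.2) = 0.1823 and ln(16) = 2.773; z_{0.1} = -1.282, z_{0.9} = 1.282.
σ = (2.773 − 0.1823)/(1.282 − (-1.282)) = 1.011.
μ = 0.1823 − (-1.282)·1.011 = 1.477.

μ ≈ 1.477, σ ≈ 1.011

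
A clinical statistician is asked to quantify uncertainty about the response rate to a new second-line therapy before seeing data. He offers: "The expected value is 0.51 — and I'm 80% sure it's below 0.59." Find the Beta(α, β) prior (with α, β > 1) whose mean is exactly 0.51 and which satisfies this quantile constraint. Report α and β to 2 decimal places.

α ≈ 14.20, β ≈ 13.64

With mean 0.51 fixed, write α = 0.51s, β = 0.49s where s = α+β.
Need P(θ < 0.59) = 0.8 under Beta(0.51s, 0.49s). Normal approximation: (q−m)/√(m(1−m)/s) ≈ z_{0.8} = 0.842, so s ≈ 0.51·0.49·(0.842)²/(0.59−0.51)² = 27.7.
At s = 27.7: P(θ<0.59) ≈ 0.799. Adjusting to match 0.8 gives s ≈ 27.84.
So α = 0.51·27.84 ≈ 14.20, β = 0.49·27.84 ≈ 13.64.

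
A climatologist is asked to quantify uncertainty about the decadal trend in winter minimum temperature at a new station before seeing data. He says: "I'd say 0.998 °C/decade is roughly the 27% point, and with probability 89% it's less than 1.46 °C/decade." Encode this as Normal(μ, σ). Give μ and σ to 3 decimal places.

For Normal(μ,σ), the p-quantile is μ + z_p·σ. Here z_{0.27} = -0.6128, z_{0.89} = 1.227.
So 0.998 = μ − 0.6128σ and 1.46 = μ + 1.227σ.
Subtracting: σ = (1.46 − 0.998)/(1.227 − (-0.6128)) = 0.251.
Then μ = 0.998 − (-0.6128)·0.251 = 1.152.

μ = 1.152, σ = 0.251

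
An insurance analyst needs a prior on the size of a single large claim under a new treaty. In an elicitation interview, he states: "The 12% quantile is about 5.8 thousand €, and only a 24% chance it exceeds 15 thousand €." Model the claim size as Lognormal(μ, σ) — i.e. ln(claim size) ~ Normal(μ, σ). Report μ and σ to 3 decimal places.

μ ≈ 2.351, σ ≈ 0.505

If T ~ Lognormal(μ,σ) then ln T ~ Normal(μ,σ), so the p-quantile of ln T is μ + z_p·σ.
ln(5.8) = 1.758 and ln(15) = 2.708; z_{0.12} = -1.175, z_{0.76} = 0.7063.
σ = (2.708 − 1.758)/(0.7063 − (-1.175)) = 0.505.
μ = 1.758 − (-1.175)·0.505 = 2.351.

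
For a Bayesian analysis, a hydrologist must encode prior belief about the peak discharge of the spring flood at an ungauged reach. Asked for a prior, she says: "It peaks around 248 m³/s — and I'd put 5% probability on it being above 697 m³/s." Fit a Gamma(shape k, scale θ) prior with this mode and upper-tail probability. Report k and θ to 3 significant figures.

Gamma(k,θ) with k>1 has mode (k−1)θ, so θ = 248/(k−1).
Need P(X < 697) = 0.95 with θ tied to k this way. Start at k = 2, θ = 248: P(X<697) ≈ 0.771.
Too low — raise k to concentrate. Iterating converges to k ≈ 3.51.
Then θ = 248/(3.51−1) ≈ 99.

k ≈ 3.51, θ ≈ 99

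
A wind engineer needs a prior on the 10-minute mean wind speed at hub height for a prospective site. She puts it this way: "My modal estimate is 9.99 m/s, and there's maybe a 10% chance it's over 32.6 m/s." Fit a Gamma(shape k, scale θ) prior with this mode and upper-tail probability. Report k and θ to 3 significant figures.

Gamma(k,θ) with k>1 has mode (k−1)θ, so θ = 9.99/(k−1).
Need P(X < 32.6) = 0.9 with θ tied to k this way. Start at k = 2, θ = 9.99: P(X<32.6) ≈ 0.837.
Too low — raise k to concentrate. Iterating converges to k ≈ 2.35.
Then θ = 9.99/(2.35−1) ≈ 7.41.

k ≈ 2.35, θ ≈ 7.41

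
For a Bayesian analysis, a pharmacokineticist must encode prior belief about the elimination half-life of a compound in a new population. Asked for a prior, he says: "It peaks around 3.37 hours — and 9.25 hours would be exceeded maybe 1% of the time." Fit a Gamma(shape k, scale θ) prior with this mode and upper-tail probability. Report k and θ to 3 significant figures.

Gamma(k,θ) with k>1 has mode (k−1)θ, so θ = 3.37/(k−1).
Need P(X < 9.25) = 0.99 with θ tied to k this way. Start at k = 2, θ = 3.37: P(X<9.25) ≈ 0.759.
Too low — raise k to concentrate. Iterating converges to k ≈ 5.51.
Then θ = 3.37/(5.51−1) ≈ 0.747.

k ≈ 5.51, θ ≈ 0.747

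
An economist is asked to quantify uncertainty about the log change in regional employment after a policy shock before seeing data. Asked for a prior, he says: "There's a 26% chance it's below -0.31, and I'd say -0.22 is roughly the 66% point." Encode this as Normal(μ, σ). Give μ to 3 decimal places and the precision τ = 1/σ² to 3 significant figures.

μ = -0.255, τ = 138

For Normal(μ,σ), the p-quantile is μ + z_p·σ. Here z_{0.26} = -0.6433, z_{0.66} = 0.4125.
So -0.31 = μ − 0.6433σ and -0.22 = μ + 0.4125σ.
Subtracting: σ = (-0.22 − -0.31)/(0.4125 − (-0.6433)) = 0.085.
Then μ = -0.31 − (-0.6433)·0.085 = -0.255.
Precision τ = 1/σ² = 1/0.08524² = 138.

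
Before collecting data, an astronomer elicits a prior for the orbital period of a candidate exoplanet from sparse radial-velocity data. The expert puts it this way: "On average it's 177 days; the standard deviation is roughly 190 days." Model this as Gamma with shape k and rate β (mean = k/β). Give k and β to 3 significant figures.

For Gamma(k, rate β): mean = k/β, variance = k/β², so CV = 1/√k.
CV = SD/mean = 190/177 = 1.073, hence k = 1/CV² = 0.868.
Then β = k/mean = 0.868/177 = 0.0049.

k ≈ 0.868, β ≈ 0.0049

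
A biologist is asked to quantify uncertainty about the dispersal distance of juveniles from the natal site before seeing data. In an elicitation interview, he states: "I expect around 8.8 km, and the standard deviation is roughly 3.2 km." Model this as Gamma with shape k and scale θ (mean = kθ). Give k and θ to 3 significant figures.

For Gamma(k, scale θ): mean = kθ, variance = kθ², so CV = 1/√k.
CV = SD/mean = 3.2/8.8 = 0.3636, hence k = 1/CV² = 7.56.
Then θ = mean/k = 8.8/7.56 = 1.16.

k ≈ 7.56, θ ≈ 1.16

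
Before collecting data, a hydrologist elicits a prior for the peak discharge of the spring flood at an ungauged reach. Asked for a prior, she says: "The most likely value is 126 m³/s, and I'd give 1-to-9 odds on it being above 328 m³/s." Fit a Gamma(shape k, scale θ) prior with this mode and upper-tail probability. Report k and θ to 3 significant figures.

k ≈ 3.1, θ ≈ 60.1

Gamma(k,θ) with k>1 has mode (k−1)θ, so θ = 126/(k−1).
Need P(X < 328) = 0.9 with θ tied to k this way. Start at k = 2, θ = 126: P(X<328) ≈ 0.733.
Too low — raise k to concentrate. Iterating converges to k ≈ 3.1.
Then θ = 126/(3.1−1) ≈ 60.1.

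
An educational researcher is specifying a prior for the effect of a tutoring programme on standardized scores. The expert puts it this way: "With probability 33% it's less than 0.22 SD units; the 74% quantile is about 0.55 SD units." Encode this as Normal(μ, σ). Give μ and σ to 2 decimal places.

μ = 0.35, σ = 0.30

The p-quantile of Normal(μ,σ) is μ + z_p·σ, with z_{0.33} = -0.4399 and z_{0.74} = 0.6433.
Eliminate σ: μ = (z₂·x₁ − z₁·x₂)/(z₂ − z₁) = (0.6433·0.22 − (-0.4399)·0.55)/1.083 = 0.35.
Then σ = (x₂ − x₁)/(z₂ − z₁) = (0.55 − 0.22)/1.083 = 0.30.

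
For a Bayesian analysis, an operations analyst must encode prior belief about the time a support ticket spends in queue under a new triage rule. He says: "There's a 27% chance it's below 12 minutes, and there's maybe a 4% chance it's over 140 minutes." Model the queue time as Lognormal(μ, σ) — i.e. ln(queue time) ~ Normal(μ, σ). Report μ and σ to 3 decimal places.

μ ≈ 3.122, σ ≈ 1.039

If T ~ Lognormal(μ,σ) then ln T ~ Normal(μ,σ), so the p-quantile of ln T is μ + z_p·σ.
ln(12) = 2.485 and ln(140) = 4.942; z_{0.27} = -0.6128, z_{0.96} = 1.751.
σ = (4.942 − 2.485)/(1.751 − (-0.6128)) = 1.039.
μ = 2.485 − (-0.6128)·1.039 = 3.122.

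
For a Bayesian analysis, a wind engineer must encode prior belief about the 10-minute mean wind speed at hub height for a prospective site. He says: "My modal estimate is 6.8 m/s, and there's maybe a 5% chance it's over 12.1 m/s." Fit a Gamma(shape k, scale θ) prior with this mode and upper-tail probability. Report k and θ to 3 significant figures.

Gamma(k,θ) with k>1 has mode (k−1)θ, so θ = 6.8/(k−1).
Need P(X < 12.1) = 0.95 with θ tied to k this way. Start at k = 2, θ = 6.8: P(X<12.1) ≈ 0.531.
Too low — raise k to concentrate. Iterating converges to k ≈ 9.4.
Then θ = 6.8/(9.4−1) ≈ 0.81.

k ≈ 9.4, θ ≈ 0.81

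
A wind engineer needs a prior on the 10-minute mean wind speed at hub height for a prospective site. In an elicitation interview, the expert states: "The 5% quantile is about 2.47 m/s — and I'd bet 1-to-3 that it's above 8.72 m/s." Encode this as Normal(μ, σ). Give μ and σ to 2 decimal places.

For Normal(μ,σ), the p-quantile is μ + z_p·σ. Here z_{0.05} = -1.645, z_{0.75} = 0.6745.
So 2.47 = μ − 1.645σ and 8.72 = μ + 0.6745σ.
Subtracting: σ = (8.72 − 2.47)/(0.6745 − (-1.645)) = 2.69.
Then μ = 2.47 − (-1.645)·2.69 = 6.90.

μ = 6.90, σ = 2.69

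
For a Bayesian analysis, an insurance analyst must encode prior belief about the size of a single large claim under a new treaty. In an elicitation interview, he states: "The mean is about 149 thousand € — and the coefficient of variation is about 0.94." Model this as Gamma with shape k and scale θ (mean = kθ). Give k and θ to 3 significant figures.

k ≈ 1.13, θ ≈ 132

For Gamma(k, scale θ): mean = kθ, variance = kθ², so CV = 1/√k.
CV = 0.94, hence k = 1/CV² = 1.13.
Then θ = mean/k = 149/1.13 = 132.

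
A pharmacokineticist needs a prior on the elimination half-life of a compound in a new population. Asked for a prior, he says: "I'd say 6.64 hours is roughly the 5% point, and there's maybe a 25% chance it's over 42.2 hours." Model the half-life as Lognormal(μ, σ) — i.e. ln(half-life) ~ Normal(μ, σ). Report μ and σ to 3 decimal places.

If T ~ Lognormal(μ,σ) then ln T ~ Normal(μ,σ), so the p-quantile of ln T is μ + z_p·σ.
ln(6.64) = 1.893 and ln(42.2) = 3.742; z_{0.05} = -1.645, z_{0.75} = 0.6745.
σ = (3.742 − 1.893)/(0.6745 − (-1.645)) = 0.797.
μ = 1.893 − (-1.645)·0.797 = 3.205.

μ ≈ 3.205, σ ≈ 0.797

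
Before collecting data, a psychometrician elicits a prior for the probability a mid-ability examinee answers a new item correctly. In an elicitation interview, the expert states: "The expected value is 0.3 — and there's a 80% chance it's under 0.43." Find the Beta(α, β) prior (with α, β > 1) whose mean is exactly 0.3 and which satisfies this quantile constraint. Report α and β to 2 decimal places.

α ≈ 2.44, β ≈ 5.69

With mean 0.3 fixed, write α = 0.3s, β = 0.7s where s = α+β.
Need P(θ < 0.43) = 0.8 under Beta(0.3s, 0.7s). Normal approximation: (q−m)/√(m(1−m)/s) ≈ z_{0.8} = 0.842, so s ≈ 0.3·0.7·(0.842)²/(0.43−0.3)² = 8.8.
At s = 8.8: P(θ<0.43) ≈ 0.808. Adjusting to match 0.8 gives s ≈ 8.13.
So α = 0.3·8.13 ≈ 2.44, β = 0.7·8.13 ≈ 5.69.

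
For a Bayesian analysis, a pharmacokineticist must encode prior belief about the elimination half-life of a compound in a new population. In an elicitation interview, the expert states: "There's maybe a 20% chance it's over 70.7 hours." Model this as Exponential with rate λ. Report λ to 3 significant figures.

λ ≈ 0.0228

P(T > 70.7) = e^(−λ·70.7) = 0.2, so λ = −ln(0.2)/70.7 = 0.0228.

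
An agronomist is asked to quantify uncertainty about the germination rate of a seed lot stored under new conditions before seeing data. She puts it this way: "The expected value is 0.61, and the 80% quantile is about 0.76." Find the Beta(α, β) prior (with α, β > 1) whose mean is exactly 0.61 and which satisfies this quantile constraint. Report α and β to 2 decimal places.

With mean 0.61 fixed, write α = 0.61s, β = 0.39s where s = α+β.
Need P(θ < 0.76) = 0.8 under Beta(0.61s, 0.39s). Normal approximation: (q−m)/√(m(1−m)/s) ≈ z_{0.8} = 0.842, so s ≈ 0.61·0.39·(0.842)²/(0.76−0.61)² = 7.5.
At s = 7.5: P(θ<0.76) ≈ 0.795. Adjusting to match 0.8 gives s ≈ 7.76.
So α = 0.61·7.76 ≈ 4.73, β = 0.39·7.76 ≈ 3.03.

α ≈ 4.73, β ≈ 3.03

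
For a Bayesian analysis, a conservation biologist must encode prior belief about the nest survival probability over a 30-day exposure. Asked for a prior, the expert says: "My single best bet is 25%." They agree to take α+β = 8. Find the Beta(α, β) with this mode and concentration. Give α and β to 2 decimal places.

α = 2.50, β = 5.50

For α,β > 1 the Beta mode is (α−1)/(α+β−2). With α+β = 8, the mode is (α−1)/6.
Set (α−1)/6 = 0.25 → α = 1 + 0.25·6 = 2.50.
β = 8 − α = 5.50.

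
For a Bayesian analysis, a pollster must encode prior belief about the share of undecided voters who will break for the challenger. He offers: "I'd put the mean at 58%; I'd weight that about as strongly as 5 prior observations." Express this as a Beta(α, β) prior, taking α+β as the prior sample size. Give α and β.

Under the effective-sample-size interpretation, Beta(α, β) has prior mean α/(α+β) and prior sample size α+β.
So α+β = 5 and α/(α+β) = 0.58, giving α = 0.58·5 = 2.9 and β = 5 − 2.9 = 2.1.

α = 2.9, β = 2.1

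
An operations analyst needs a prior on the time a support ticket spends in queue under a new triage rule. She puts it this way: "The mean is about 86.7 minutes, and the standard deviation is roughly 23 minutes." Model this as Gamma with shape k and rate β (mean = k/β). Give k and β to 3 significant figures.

For Gamma(k, rate β): mean = k/β, variance = k/β², so CV = 1/√k.
CV = SD/mean = 23/86.7 = 0.2653, hence k = 1/CV² = 14.2.
Then β = k/mean = 14.2/86.7 = 0.164.

k ≈ 14.2, β ≈ 0.164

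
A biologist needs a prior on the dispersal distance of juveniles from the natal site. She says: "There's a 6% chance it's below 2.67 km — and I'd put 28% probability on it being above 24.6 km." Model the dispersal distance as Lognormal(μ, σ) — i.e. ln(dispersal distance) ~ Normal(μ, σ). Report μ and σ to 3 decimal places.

μ ≈ 2.597, σ ≈ 1.039

If T ~ Lognormal(μ,σ) then ln T ~ Normal(μ,σ), so the p-quantile of ln T is μ + z_p·σ.
ln(2.67) = 0.9821 and ln(24.6) = 3.203; z_{0.06} = -1.555, z_{0.72} = 0.5828.
σ = (3.203 − 0.9821)/(0.5828 − (-1.555)) = 1.039.
μ = 0.9821 − (-1.555)·1.039 = 2.597.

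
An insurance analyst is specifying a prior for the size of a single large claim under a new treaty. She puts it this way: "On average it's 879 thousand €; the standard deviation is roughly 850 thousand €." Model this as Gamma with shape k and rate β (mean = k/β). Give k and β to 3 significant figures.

k ≈ 1.07, β ≈ 0.00122

For Gamma(k, rate β): mean = k/β, variance = k/β², so CV = 1/√k.
CV = SD/mean = 850/879 = 0.967, hence k = 1/CV² = 1.07.
Then β = k/mean = 1.07/879 = 0.00122.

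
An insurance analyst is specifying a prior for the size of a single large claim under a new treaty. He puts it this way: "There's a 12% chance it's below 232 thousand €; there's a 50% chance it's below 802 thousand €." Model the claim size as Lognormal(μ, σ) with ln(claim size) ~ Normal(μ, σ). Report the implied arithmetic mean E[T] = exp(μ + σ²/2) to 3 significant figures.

If T ~ Lognormal(μ,σ) then ln T ~ Normal(μ,σ), so the p-quantile of ln T is μ + z_p·σ.
ln(232) = 5.447 and ln(802) = 6.687; z_{0.12} = -1.175, z_{0.5} = 0.
σ = (6.687 − 5.447)/(0 − (-1.175)) = 1.056.
μ = 5.447 − (-1.175)·1.056 = 6.687.
E[T] = exp(μ + σ²/2) = exp(6.687 + 0.5572) = 1400 thousand €.

E[T] ≈ 1400 thousand €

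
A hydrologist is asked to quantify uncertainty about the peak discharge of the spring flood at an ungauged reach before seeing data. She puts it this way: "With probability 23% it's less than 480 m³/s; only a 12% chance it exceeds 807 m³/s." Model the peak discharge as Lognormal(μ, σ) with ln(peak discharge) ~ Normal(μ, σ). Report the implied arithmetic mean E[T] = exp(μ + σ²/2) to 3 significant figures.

If T ~ Lognormal(μ,σ) then ln T ~ Normal(μ,σ), so the p-quantile of ln T is μ + z_p·σ.
ln(480) = 6.174 and ln(807) = 6.693; z_{0.23} = -0.7388, z_{0.88} = 1.175.
σ = (6.693 − 6.174)/(1.175 − (-0.7388)) = 0.271.
μ = 6.174 − (-0.7388)·0.271 = 6.374.
E[T] = exp(μ + σ²/2) = exp(6.374 + 0.0368) = 609 m³/s.

E[T] ≈ 609 m³/s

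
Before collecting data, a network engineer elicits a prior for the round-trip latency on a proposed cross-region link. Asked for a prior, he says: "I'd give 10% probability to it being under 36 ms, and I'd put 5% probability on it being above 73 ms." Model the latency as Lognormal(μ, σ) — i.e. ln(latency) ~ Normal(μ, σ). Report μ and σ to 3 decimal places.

If T ~ Lognormal(μ,σ) then ln T ~ Normal(μ,σ), so the p-quantile of ln T is μ + z_p·σ.
ln(36) = 3.584 and ln(73) = 4.29; z_{0.1} = -1.282, z_{0.95} = 1.645.
σ = (4.29 − 3.584)/(1.645 − (-1.282)) = 0.242.
μ = 3.584 − (-1.282)·0.242 = 3.893.

μ ≈ 3.893, σ ≈ 0.242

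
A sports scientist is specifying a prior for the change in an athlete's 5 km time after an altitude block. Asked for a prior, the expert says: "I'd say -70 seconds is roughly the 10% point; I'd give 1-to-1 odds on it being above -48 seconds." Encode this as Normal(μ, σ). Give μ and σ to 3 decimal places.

μ = -48.000, σ = 17.167

The p-quantile of Normal(μ,σ) is μ + z_p·σ, with z_{0.1} = -1.282 and z_{0.5} = 0.
Eliminate σ: μ = (z₂·x₁ − z₁·x₂)/(z₂ − z₁) = (0·-70 − (-1.282)·-48)/1.282 = -48.000.
Then σ = (x₂ − x₁)/(z₂ − z₁) = (-48 − -70)/1.282 = 17.167.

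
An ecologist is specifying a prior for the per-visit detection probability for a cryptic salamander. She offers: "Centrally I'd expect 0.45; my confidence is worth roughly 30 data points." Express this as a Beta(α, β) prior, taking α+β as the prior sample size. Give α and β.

α = 13.5, β = 16.5

Under the effective-sample-size interpretation, Beta(α, β) has prior mean α/(α+β) and prior sample size α+β.
So α+β = 30 and α/(α+β) = 0.45, giving α = 0.45·30 = 13.5 and β = 30 − 13.5 = 16.5.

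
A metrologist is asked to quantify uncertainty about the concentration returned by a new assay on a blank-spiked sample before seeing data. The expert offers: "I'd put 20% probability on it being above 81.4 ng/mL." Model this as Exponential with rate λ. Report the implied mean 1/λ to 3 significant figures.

P(T > 81.4) = e^(−λ·81.4) = 0.2, so λ = −ln(0.2)/81.4 = 0.0198.
Mean = 1/λ = 50.6 ng/mL.

mean ≈ 50.6 ng/mL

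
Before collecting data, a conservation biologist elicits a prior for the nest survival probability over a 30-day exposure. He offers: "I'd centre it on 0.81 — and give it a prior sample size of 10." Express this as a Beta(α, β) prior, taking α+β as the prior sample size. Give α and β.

α = 8.1, β = 1.9

Under the effective-sample-size interpretation, Beta(α, β) has prior mean α/(α+β) and prior sample size α+β.
So α+β = 10 and α/(α+β) = 0.81, giving α = 0.81·10 = 8.1 and β = 10 − 8.1 = 1.9.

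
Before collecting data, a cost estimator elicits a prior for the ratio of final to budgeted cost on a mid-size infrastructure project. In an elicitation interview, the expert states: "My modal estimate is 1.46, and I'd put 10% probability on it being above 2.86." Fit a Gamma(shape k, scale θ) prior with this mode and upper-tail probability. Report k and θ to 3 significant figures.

Gamma(k,θ) with k>1 has mode (k−1)θ, so θ = 1.46/(k−1).
Need P(X < 2.86) = 0.9 with θ tied to k this way. Start at k = 2, θ = 1.46: P(X<2.86) ≈ 0.583.
Too low — raise k to concentrate. Iterating converges to k ≈ 5.24.
Then θ = 1.46/(5.24−1) ≈ 0.345.

k ≈ 5.24, θ ≈ 0.345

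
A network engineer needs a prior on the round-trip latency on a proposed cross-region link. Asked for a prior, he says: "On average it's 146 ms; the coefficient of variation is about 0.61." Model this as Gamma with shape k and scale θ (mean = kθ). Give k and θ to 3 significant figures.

k ≈ 2.69, θ ≈ 54.3

For Gamma(k, scale θ): mean = kθ, variance = kθ², so CV = 1/√k.
CV = 0.61, hence k = 1/CV² = 2.69.
Then θ = mean/k = 146/2.69 = 54.3.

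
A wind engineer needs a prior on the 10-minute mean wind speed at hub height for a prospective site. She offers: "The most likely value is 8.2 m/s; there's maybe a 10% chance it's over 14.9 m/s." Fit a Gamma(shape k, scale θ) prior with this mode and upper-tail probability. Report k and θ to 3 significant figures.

k ≈ 6.34, θ ≈ 1.53

Gamma(k,θ) with k>1 has mode (k−1)θ, so θ = 8.2/(k−1).
Need P(X < 14.9) = 0.9 with θ tied to k this way. Start at k = 2, θ = 8.2: P(X<14.9) ≈ 0.542.
Too low — raise k to concentrate. Iterating converges to k ≈ 6.34.
Then θ = 8.2/(6.34−1) ≈ 1.53.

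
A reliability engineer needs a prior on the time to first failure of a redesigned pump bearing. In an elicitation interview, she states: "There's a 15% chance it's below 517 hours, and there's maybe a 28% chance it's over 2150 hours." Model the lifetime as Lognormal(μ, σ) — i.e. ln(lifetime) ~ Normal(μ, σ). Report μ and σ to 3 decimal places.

μ ≈ 7.160, σ ≈ 0.880

If T ~ Lognormal(μ,σ) then ln T ~ Normal(μ,σ), so the p-quantile of ln T is μ + z_p·σ.
ln(517) = 6.248 and ln(2150) = 7.673; z_{0.15} = -1.036, z_{0.72} = 0.5828.
σ = (7.673 − 6.248)/(0.5828 − (-1.036)) = 0.880.
μ = 6.248 − (-1.036)·0.880 = 7.160.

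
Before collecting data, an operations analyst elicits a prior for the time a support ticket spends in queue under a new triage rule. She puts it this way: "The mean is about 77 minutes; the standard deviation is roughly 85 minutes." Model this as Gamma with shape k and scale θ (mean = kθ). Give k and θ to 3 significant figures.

k ≈ 0.821, θ ≈ 93.8

For Gamma(k, scale θ): mean = kθ, variance = kθ², so CV = 1/√k.
CV = SD/mean = 85/77 = 1.104, hence k = 1/CV² = 0.821.
Then θ = mean/k = 77/0.821 = 93.8.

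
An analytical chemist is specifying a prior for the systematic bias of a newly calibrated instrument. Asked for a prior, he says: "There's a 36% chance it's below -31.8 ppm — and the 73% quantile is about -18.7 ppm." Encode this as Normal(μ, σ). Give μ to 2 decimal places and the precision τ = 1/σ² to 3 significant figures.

For Normal(μ,σ), the p-quantile is μ + z_p·σ. Here z_{0.36} = -0.3585, z_{0.73} = 0.6128.
So -31.8 = μ − 0.3585σ and -18.7 = μ + 0.6128σ.
Subtracting: σ = (-18.7 − -31.8)/(0.6128 − (-0.3585)) = 13.49.
Then μ = -31.8 − (-0.3585)·13.49 = -26.97.
Precision τ = 1/σ² = 1/13.49² = 0.0055.

μ = -26.97, τ = 0.0055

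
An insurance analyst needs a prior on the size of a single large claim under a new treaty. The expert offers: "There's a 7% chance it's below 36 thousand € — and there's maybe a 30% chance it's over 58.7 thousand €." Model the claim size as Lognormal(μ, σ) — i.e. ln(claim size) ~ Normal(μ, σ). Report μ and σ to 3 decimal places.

μ ≈ 3.944, σ ≈ 0.244

If T ~ Lognormal(μ,σ) then ln T ~ Normal(μ,σ), so the p-quantile of ln T is μ + z_p·σ.
ln(36) = 3.584 and ln(58.7) = 4.072; z_{0.07} = -1.476, z_{0.7} = 0.5244.
σ = (4.072 − 3.584)/(0.5244 − (-1.476)) = 0.244.
μ = 3.584 − (-1.476)·0.244 = 3.944.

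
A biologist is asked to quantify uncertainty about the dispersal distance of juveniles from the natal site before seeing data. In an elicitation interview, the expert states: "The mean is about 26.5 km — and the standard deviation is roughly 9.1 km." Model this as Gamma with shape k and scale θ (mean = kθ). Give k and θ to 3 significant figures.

k ≈ 8.48, θ ≈ 3.12

For Gamma(k, scale θ): mean = kθ, variance = kθ², so CV = 1/√k.
CV = SD/mean = 9.1/26.5 = 0.3434, hence k = 1/CV² = 8.48.
Then θ = mean/k = 26.5/8.48 = 3.12.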